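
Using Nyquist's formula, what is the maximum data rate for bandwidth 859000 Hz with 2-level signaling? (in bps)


Rate = 2 * B * log2(M) = 2 * 859000 * 1.0 = 1718000.0

1718000.0 bps


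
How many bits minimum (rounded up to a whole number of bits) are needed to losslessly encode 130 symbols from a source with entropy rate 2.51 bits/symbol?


Minimum bits >= n * H = 130 * 2.51 = 326.3, rounded up to a whole number of bits = 327

327 bits


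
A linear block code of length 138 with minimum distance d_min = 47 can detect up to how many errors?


Detection capability = d_min - 1 = 47 - 1 = 46

46 errors


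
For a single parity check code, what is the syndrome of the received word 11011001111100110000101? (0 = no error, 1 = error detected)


Syndrome = XOR of all bits = 1 XOR 1 XOR 0 XOR 1 XOR 1 XOR 0 XOR 0 XOR 1 XOR 1 XOR 1 XOR 1 XOR 1 XOR 0 XOR 0 XOR 1 XOR 1 XOR 0 XOR 0 XOR 0 XOR 0 XOR 1 XOR 0 XOR 1 = 1

1


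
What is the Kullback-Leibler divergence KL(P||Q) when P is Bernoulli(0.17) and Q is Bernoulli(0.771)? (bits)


KL = p*log2(p/q) + (1-p)*log2((1-p)/(1-q)) = 0.17*log2(0.17/0.771) + 0.83*log2(0.83/0.229) = 1.1711

1.1711 bits


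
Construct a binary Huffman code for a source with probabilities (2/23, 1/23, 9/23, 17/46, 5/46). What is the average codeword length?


Huffman construction (repeatedly merge the two least-probable nodes; each merge adds 1 bit to every symbol beneath it): 1/23 + 2/23 = 3/23; 5/46 + 3/23 = 11/46; 11/46 + 17/46 = 14/23; 9/23 + 14/23 = 1. Resulting codeword lengths (in the order the probabilities were given): (4, 4, 1, 2, 3). L_avg = sum(p_i * l_i) = 2/23*4 + 1/23*4 + 9/23*1 + 17/46*2 + 5/46*3 = 91/46 = 1.9783

1.9783 bits


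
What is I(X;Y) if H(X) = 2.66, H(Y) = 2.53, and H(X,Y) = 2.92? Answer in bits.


I(X;Y) = H(X) + H(Y) - H(X,Y) = 2.66 + 2.53 - 2.92 = 2.27

2.27 bits


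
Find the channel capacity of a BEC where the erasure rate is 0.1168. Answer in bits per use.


C = 1 - epsilon = 1 - 0.1168 = 0.8832

0.8832 bits


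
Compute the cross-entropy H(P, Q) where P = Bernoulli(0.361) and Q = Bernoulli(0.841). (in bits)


H(P,Q) = -p*log2(q) - (1-p)*log2(1-q). -0.361*log2(0.841) = 0.090186; -0.639*log2(0.159) = 1.695204. H(P,Q) = 0.090186 + 1.695204 = 1.7854

1.7854 bits


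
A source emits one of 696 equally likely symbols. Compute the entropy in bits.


H = log2(n) = log2(696) = 9.4429

9.4429 bits


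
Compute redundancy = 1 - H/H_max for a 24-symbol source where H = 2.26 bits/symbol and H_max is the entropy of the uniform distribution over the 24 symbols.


H_max = log2(K) = log2(24) = 4.585 bits/symbol. Redundancy = 1 - H/H_max = 1 - 2.26/4.585 = 1 - 0.4929 = 0.5071

0.5071


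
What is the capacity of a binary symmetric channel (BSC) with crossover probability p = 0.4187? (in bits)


H(p) = -p*log2(p) - (1-p)*log2(1-p) = -0.4187*log2(0.4187) - 0.5813*log2(0.5813) = 0.525892 + 0.454952 = 0.9808. C = 1 - H(p) = 1 - 0.9808 = 0.0192

0.0192 bits


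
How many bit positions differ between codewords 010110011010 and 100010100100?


Count differing positions: ^ ^ . ^ . . ^ ^ ^ ^ ^ . = 8 differences

8


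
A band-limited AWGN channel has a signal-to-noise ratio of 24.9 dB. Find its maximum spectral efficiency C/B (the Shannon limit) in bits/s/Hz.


SNR_linear = 10^(24.9/10) = 309.0295; C/B = log2(1 + SNR_linear) = log2(1 + 309.0295) = 8.2763

8.2763 bits/s/Hz


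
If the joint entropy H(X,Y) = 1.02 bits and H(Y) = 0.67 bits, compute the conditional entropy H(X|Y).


H(X|Y) = H(X,Y) - H(Y) = 1.02 - 0.67 = 0.35

0.35 bits


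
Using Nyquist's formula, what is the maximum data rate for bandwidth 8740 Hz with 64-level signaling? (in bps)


Rate = 2 * B * log2(M) = 2 * 8740 * 6.0 = 104880.0

104880.0 bps


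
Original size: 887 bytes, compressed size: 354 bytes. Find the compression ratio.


Ratio = original / compressed = 887 / 354 = 2.5056

2.5056


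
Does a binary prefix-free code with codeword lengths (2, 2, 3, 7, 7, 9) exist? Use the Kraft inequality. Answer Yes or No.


Kraft sum = sum(2^(-l_i)) = 0.6426, need <= 1. Result: satisfied (a binary prefix-free code with these lengths exists)

Yes


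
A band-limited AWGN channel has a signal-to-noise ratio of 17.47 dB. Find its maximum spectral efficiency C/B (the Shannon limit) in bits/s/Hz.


SNR_linear = 10^(17.47/10) = 55.847; C/B = log2(1 + SNR_linear) = log2(1 + 55.847) = 5.829

5.829 bits/s/Hz


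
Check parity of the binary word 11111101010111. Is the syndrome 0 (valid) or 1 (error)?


Syndrome = XOR of all bits = 1 XOR 1 XOR 1 XOR 1 XOR 1 XOR 1 XOR 0 XOR 1 XOR 0 XOR 1 XOR 0 XOR 1 XOR 1 XOR 1 = 1

1


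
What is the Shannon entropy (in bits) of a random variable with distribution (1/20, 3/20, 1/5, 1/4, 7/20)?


H = -sum(p_i * log2(p_i)). Terms: -(1/20)*log2(1/20) = 0.216096; -(3/20)*log2(3/20) = 0.410545; -(1/5)*log2(1/5) = 0.464386; -(1/4)*log2(1/4) = 0.500000; -(7/20)*log2(7/20) = 0.530101. H = 0.216096 + 0.410545 + 0.464386 + 0.500000 + 0.530101 = 2.1211

2.1211 bits


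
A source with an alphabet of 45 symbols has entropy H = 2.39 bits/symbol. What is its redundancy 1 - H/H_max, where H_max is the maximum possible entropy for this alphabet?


H_max = log2(K) = log2(45) = 5.4919 bits/symbol. Redundancy = 1 - H/H_max = 1 - 2.39/5.4919 = 1 - 0.4352 = 0.5648

0.5648


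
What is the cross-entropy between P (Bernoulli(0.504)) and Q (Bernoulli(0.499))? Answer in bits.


H(P,Q) = -p*log2(q) - (1-p)*log2(1-q). -0.504*log2(0.499) = 0.505456; -0.496*log2(0.501) = 0.494570. H(P,Q) = 0.505456 + 0.494570 = 1.0

1.0 bits


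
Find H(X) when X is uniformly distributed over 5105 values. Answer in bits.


H = log2(n) = log2(5105) = 12.3177

12.3177 bits


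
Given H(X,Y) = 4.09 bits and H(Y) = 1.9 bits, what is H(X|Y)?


H(X|Y) = H(X,Y) - H(Y) = 4.09 - 1.9 = 2.19

2.19 bits


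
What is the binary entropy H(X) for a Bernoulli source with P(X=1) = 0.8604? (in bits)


H = -p*log2(p) - (1-p)*log2(1-p). -0.8604*log2(0.8604) = 0.186638; -0.1396*log2(0.1396) = 0.396552. H = 0.186638 + 0.396552 = 0.5832

0.5832 bits


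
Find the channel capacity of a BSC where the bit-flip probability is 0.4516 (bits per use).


H(p) = -p*log2(p) - (1-p)*log2(1-p) = -0.4516*log2(0.4516) - 0.5484*log2(0.5484) = 0.517932 + 0.475298 = 0.9932. C = 1 - H(p) = 1 - 0.9932 = 0.0068

0.0068 bits


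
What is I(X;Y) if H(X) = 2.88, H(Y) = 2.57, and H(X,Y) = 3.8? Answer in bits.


I(X;Y) = H(X) + H(Y) - H(X,Y) = 2.88 + 2.57 - 3.8 = 1.65

1.65 bits


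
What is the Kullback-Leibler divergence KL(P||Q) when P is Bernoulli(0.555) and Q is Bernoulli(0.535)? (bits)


KL = p*log2(p/q) + (1-p)*log2((1-p)/(1-q)) = 0.555*log2(0.555/0.535) + 0.445*log2(0.445/0.465) = 0.0012

0.0012 bits


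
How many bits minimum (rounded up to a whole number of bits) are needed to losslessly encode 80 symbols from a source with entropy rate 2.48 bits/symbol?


Minimum bits >= n * H = 80 * 2.48 = 198.4, rounded up to a whole number of bits = 199

199 bits


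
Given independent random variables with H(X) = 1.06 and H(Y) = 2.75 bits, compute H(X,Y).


For independent variables, H(X,Y) = H(X) + H(Y) = 1.06 + 2.75 = 3.81

3.81 bits


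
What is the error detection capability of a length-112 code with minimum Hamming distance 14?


Detection capability = d_min - 1 = 14 - 1 = 13

13 errors


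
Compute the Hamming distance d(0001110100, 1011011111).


Count differing positions: ^ . ^ . ^ . ^ . ^ ^ = 6 differences

6


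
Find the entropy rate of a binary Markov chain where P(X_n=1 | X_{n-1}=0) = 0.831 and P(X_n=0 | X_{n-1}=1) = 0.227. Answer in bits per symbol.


Stationary distribution: pi_0 = p10/(p01+p10) = 0.2146, pi_1 = 0.7854. Entropy rate H' = pi_0*H(p01) + pi_1*H(p10) = 0.2146*0.6554 + 0.7854*0.7727 = 0.7476

0.7476 bits/symbol


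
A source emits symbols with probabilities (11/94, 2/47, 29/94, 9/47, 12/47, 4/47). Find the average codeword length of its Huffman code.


Huffman construction (repeatedly merge the two least-probable nodes; each merge adds 1 bit to every symbol beneath it): 2/47 + 4/47 = 6/47; 11/94 + 6/47 = 23/94; 9/47 + 23/94 = 41/94; 12/47 + 29/94 = 53/94; 41/94 + 53/94 = 1. Resulting codeword lengths (in the order the probabilities were given): (3, 4, 2, 2, 2, 4). L_avg = sum(p_i * l_i) = 11/94*3 + 2/47*4 + 29/94*2 + 9/47*2 + 12/47*2 + 4/47*4 = 223/94 = 2.3723

2.3723 bits


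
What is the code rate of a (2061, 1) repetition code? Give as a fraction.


Rate = k/n = 1/2061

1/2061


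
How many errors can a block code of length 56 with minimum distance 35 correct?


Correction capability = floor((d-1)/2) = floor((35-1)/2) = 17

17 errors


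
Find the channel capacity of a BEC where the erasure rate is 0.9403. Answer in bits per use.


C = 1 - epsilon = 1 - 0.9403 = 0.0597

0.0597 bits


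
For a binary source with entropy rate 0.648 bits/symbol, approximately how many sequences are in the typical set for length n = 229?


log2|A_typical| = nH = 229 * 0.648 = 148.392, so |A_typical| ~ 2^148.392 = 4.682e+44

4.682e+44


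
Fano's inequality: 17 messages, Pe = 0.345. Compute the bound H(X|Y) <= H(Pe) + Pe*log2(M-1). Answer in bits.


H(Pe) = -Pe*log2(Pe) - (1-Pe)*log2(1-Pe) = -0.345*log2(0.345) - 0.655*log2(0.655) = 0.529689 + 0.399834 = 0.9295. Pe*log2(M-1) = 0.345*log2(16) = 1.380000. Bound = H(Pe) + Pe*log2(M-1) = 0.529689 + 0.399834 + 1.380000 = 2.3095

2.3095 bits


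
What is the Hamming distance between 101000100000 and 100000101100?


Count differing positions: . . ^ . . . . . ^ ^ . . = 3 differences

3


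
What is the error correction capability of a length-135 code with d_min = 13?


Correction capability = floor((d-1)/2) = floor((13-1)/2) = 6

6 errors


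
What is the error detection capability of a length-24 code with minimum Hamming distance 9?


Detection capability = d_min - 1 = 9 - 1 = 8

8 errors


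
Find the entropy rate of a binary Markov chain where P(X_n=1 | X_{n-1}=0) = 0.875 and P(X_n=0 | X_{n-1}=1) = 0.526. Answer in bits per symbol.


Stationary distribution: pi_0 = p10/(p01+p10) = 0.3754, pi_1 = 0.6246. Entropy rate H' = pi_0*H(p01) + pi_1*H(p10) = 0.3754*0.5436 + 0.6246*0.998 = 0.8274

0.8274 bits/symbol


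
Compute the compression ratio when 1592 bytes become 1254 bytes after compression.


Ratio = original / compressed = 1592 / 1254 = 1.2695

1.2695


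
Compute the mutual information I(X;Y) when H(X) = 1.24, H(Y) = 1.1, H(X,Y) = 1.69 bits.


I(X;Y) = H(X) + H(Y) - H(X,Y) = 1.24 + 1.1 - 1.69 = 0.65

0.65 bits


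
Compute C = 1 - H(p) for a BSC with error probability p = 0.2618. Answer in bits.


H(p) = -p*log2(p) - (1-p)*log2(1-p) = -0.2618*log2(0.2618) - 0.7382*log2(0.7382) = 0.506181 + 0.323270 = 0.8295. C = 1 - H(p) = 1 - 0.8295 = 0.1705

0.1705 bits


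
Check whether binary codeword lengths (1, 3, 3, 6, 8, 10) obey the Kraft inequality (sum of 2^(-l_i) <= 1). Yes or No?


Kraft sum = sum(2^(-l_i)) = 0.7705, need <= 1. Result: satisfied (a binary prefix-free code with these lengths exists)

Yes


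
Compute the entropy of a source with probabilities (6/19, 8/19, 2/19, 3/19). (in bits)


H = -sum(p_i * log2(p_i)). Terms: -(6/19)*log2(6/19) = 0.525147; -(8/19)*log2(8/19) = 0.525443; -(2/19)*log2(2/19) = 0.341887; -(3/19)*log2(3/19) = 0.420468. H = 0.525147 + 0.525443 + 0.341887 + 0.420468 = 1.8129

1.8129 bits


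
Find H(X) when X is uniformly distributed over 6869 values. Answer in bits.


H = log2(n) = log2(6869) = 12.7459

12.7459 bits


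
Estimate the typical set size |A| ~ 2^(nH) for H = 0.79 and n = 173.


log2|A_typical| = nH = 173 * 0.79 = 136.67, so |A_typical| ~ 2^136.67 = 1.386e+41

1.386e+41


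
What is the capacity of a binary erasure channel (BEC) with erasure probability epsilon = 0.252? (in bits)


C = 1 - epsilon = 1 - 0.252 = 0.748

0.748 bits


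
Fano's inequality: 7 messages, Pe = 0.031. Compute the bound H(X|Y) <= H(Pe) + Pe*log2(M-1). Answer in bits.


H(Pe) = -Pe*log2(Pe) - (1-Pe)*log2(1-Pe) = -0.031*log2(0.031) - 0.969*log2(0.969) = 0.155359 + 0.044023 = 0.1994. Pe*log2(M-1) = 0.031*log2(6) = 0.080134. Bound = H(Pe) + Pe*log2(M-1) = 0.155359 + 0.044023 + 0.080134 = 0.2795

0.2795 bits


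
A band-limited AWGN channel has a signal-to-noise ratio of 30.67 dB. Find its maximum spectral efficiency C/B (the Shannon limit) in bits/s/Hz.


SNR_linear = 10^(30.67/10) = 1166.8096; C/B = log2(1 + SNR_linear) = log2(1 + 1166.8096) = 10.1896

10.1896 bits/s/Hz


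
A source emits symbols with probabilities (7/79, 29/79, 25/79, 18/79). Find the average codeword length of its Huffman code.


Huffman construction (repeatedly merge the two least-probable nodes; each merge adds 1 bit to every symbol beneath it): 7/79 + 18/79 = 25/79; 25/79 + 25/79 = 50/79; 29/79 + 50/79 = 1. Resulting codeword lengths (in the order the probabilities were given): (3, 1, 2, 3). L_avg = sum(p_i * l_i) = 7/79*3 + 29/79*1 + 25/79*2 + 18/79*3 = 154/79 = 1.9494

1.9494 bits


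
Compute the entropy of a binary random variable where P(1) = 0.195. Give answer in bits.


H = -p*log2(p) - (1-p)*log2(1-p). -0.195*log2(0.195) = 0.459899; -0.805*log2(0.805) = 0.251916. H = 0.459899 + 0.251916 = 0.7118

0.7118 bits


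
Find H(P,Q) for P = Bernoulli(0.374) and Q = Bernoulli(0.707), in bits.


H(P,Q) = -p*log2(q) - (1-p)*log2(1-q). -0.374*log2(0.707) = 0.187081; -0.626*log2(0.293) = 1.108663. H(P,Q) = 0.187081 + 1.108663 = 1.2957

1.2957 bits


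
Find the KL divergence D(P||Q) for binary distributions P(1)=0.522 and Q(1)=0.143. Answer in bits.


KL = p*log2(p/q) + (1-p)*log2((1-p)/(1-q)) = 0.522*log2(0.522/0.143) + 0.478*log2(0.478/0.857) = 0.5725

0.5725 bits


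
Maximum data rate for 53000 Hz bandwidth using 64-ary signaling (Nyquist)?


Rate = 2 * B * log2(M) = 2 * 53000 * 6.0 = 636000.0

636000.0 bps


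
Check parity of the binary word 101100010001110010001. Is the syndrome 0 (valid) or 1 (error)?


Syndrome = XOR of all bits = 1 XOR 0 XOR 1 XOR 1 XOR 0 XOR 0 XOR 0 XOR 1 XOR 0 XOR 0 XOR 0 XOR 1 XOR 1 XOR 1 XOR 0 XOR 0 XOR 1 XOR 0 XOR 0 XOR 0 XOR 1 = 1

1


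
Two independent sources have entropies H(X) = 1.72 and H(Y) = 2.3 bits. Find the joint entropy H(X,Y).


For independent variables, H(X,Y) = H(X) + H(Y) = 1.72 + 2.3 = 4.02

4.02 bits


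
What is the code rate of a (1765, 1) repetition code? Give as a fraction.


Rate = k/n = 1/1765

1/1765


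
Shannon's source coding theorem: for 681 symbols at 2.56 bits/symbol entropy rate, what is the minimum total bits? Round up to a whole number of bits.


Minimum bits >= n * H = 681 * 2.56 = 1743.36, rounded up to a whole number of bits = 1744

1744 bits


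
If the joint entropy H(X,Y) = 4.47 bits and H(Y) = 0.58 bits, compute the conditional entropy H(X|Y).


H(X|Y) = H(X,Y) - H(Y) = 4.47 - 0.58 = 3.89

3.89 bits


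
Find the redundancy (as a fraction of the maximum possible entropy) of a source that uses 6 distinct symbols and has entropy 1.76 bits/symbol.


H_max = log2(K) = log2(6) = 2.585 bits/symbol. Redundancy = 1 - H/H_max = 1 - 1.76/2.585 = 1 - 0.6809 = 0.3191

0.3191


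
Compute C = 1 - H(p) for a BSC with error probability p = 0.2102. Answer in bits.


H(p) = -p*log2(p) - (1-p)*log2(1-p) = -0.2102*log2(0.2102) - 0.7898*log2(0.7898) = 0.472985 + 0.268880 = 0.7419. C = 1 - H(p) = 1 - 0.7419 = 0.2581

0.2581 bits


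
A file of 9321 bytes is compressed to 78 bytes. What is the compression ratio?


Ratio = original / compressed = 9321 / 78 = 119.5

119.5


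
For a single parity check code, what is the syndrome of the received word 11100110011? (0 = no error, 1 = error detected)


Syndrome = XOR of all bits = 1 XOR 1 XOR 1 XOR 0 XOR 0 XOR 1 XOR 1 XOR 0 XOR 0 XOR 1 XOR 1 = 1

1


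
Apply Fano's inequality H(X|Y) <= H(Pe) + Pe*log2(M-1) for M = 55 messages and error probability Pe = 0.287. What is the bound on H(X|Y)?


H(Pe) = -Pe*log2(Pe) - (1-Pe)*log2(1-Pe) = -0.287*log2(0.287) - 0.713*log2(0.713) = 0.516852 + 0.347963 = 0.8648. Pe*log2(M-1) = 0.287*log2(54) = 1.651653. Bound = H(Pe) + Pe*log2(M-1) = 0.516852 + 0.347963 + 1.651653 = 2.5165

2.5165 bits


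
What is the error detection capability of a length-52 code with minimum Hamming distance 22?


Detection capability = d_min - 1 = 22 - 1 = 21

21 errors


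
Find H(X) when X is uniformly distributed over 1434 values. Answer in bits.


H = log2(n) = log2(1434) = 10.4858

10.4858 bits


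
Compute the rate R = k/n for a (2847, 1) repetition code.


Rate = k/n = 1/2847

1/2847


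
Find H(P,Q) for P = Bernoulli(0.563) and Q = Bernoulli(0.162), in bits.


H(P,Q) = -p*log2(q) - (1-p)*log2(1-q). -0.563*log2(0.162) = 1.478401; -0.437*log2(0.838) = 0.111425. H(P,Q) = 1.478401 + 0.111425 = 1.5898

1.5898 bits


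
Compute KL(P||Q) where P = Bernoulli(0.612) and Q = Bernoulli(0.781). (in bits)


KL = p*log2(p/q) + (1-p)*log2((1-p)/(1-q)) = 0.612*log2(0.612/0.781) + 0.388*log2(0.388/0.219) = 0.1049

0.1049 bits


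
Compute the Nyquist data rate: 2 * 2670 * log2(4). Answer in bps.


Rate = 2 * B * log2(M) = 2 * 2670 * 2.0 = 10680.0

10680.0 bps


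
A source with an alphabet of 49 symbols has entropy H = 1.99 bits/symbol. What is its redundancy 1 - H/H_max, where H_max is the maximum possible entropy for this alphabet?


H_max = log2(K) = log2(49) = 5.6147 bits/symbol. Redundancy = 1 - H/H_max = 1 - 1.99/5.6147 = 1 - 0.3544 = 0.6456

0.6456


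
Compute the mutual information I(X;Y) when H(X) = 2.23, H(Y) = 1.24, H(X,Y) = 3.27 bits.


I(X;Y) = H(X) + H(Y) - H(X,Y) = 2.23 + 1.24 - 3.27 = 0.2

0.2 bits


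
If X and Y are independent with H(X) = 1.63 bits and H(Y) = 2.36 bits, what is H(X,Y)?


For independent variables, H(X,Y) = H(X) + H(Y) = 1.63 + 2.36 = 3.99

3.99 bits


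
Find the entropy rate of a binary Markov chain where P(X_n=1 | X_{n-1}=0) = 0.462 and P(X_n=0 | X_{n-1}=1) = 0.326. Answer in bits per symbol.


Stationary distribution: pi_0 = p10/(p01+p10) = 0.4137, pi_1 = 0.5863. Entropy rate H' = pi_0*H(p01) + pi_1*H(p10) = 0.4137*0.9958 + 0.5863*0.9108 = 0.946

0.946 bits/symbol


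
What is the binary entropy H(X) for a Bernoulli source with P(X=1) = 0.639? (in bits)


H = -p*log2(p) - (1-p)*log2(1-p). -0.639*log2(0.639) = 0.412866; -0.361*log2(0.361) = 0.530644. H = 0.412866 + 0.530644 = 0.9435

0.9435 bits


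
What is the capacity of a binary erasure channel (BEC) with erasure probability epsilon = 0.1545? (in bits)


C = 1 - epsilon = 1 - 0.1545 = 0.8455

0.8455 bits


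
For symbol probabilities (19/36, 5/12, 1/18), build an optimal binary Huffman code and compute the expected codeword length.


Huffman construction (repeatedly merge the two least-probable nodes; each merge adds 1 bit to every symbol beneath it): 1/18 + 5/12 = 17/36; 17/36 + 19/36 = 1. Resulting codeword lengths (in the order the probabilities were given): (1, 2, 2). L_avg = sum(p_i * l_i) = 19/36*1 + 5/12*2 + 1/18*2 = 53/36 = 1.4722

1.4722 bits


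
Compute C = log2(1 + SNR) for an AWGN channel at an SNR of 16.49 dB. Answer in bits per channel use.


SNR_linear = 10^(16.49/10) = 44.5656; C = log2(1 + SNR_linear) = log2(1 + 44.5656) = 5.5099

5.5099 bits/channel use


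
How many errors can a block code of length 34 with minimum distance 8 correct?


Correction capability = floor((d-1)/2) = floor((8-1)/2) = 3

3 errors


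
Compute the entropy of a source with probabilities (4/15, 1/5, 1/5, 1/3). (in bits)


H = -sum(p_i * log2(p_i)). Terms: -(4/15)*log2(4/15) = 0.508504; -(1/5)*log2(1/5) = 0.464386; -(1/5)*log2(1/5) = 0.464386; -(1/3)*log2(1/3) = 0.528321. H = 0.508504 + 0.464386 + 0.464386 + 0.528321 = 1.9656

1.9656 bits


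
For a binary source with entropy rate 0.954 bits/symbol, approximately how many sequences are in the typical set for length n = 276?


log2|A_typical| = nH = 276 * 0.954 = 263.304, so |A_typical| ~ 2^263.304 = 1.830e+79

1.830e+79


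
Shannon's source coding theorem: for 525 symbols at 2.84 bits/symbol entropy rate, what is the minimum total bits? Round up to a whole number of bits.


Minimum bits >= n * H = 525 * 2.84 = 1491.0, rounded up to a whole number of bits = 1491

1491 bits


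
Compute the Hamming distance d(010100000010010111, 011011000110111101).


Count differing positions: . . ^ ^ ^ ^ . . . ^ . . ^ . ^ . ^ . = 8 differences

8


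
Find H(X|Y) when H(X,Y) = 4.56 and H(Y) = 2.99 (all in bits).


H(X|Y) = H(X,Y) - H(Y) = 4.56 - 2.99 = 1.57

1.57 bits


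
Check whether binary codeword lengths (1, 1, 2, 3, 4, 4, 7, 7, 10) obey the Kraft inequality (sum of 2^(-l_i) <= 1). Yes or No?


Kraft sum = sum(2^(-l_i)) = 1.5166, need <= 1. Result: violated (a binary prefix-free code with these lengths cannot exist)

No


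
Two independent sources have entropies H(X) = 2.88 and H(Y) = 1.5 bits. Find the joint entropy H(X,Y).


For independent variables, H(X,Y) = H(X) + H(Y) = 2.88 + 1.5 = 4.38

4.38 bits


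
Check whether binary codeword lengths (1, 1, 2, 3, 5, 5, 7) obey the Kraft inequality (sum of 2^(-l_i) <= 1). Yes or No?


Kraft sum = sum(2^(-l_i)) = 1.4453, need <= 1. Result: violated (a binary prefix-free code with these lengths cannot exist)

No


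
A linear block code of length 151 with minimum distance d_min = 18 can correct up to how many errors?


Correction capability = floor((d-1)/2) = floor((18-1)/2) = 8

8 errors


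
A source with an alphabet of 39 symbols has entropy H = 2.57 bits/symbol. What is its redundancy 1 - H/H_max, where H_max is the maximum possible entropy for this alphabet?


H_max = log2(K) = log2(39) = 5.2854 bits/symbol. Redundancy = 1 - H/H_max = 1 - 2.57/5.2854 = 1 - 0.4862 = 0.5138

0.5138


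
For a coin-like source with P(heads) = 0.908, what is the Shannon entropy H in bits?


H = -p*log2(p) - (1-p)*log2(1-p). -0.908*log2(0.908) = 0.126426; -0.092*log2(0.092) = 0.316684. H = 0.126426 + 0.316684 = 0.4431

0.4431 bits


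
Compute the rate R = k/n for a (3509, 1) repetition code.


Rate = k/n = 1/3509

1/3509


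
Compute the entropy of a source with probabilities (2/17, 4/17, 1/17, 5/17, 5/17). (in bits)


H = -sum(p_i * log2(p_i)). Terms: -(2/17)*log2(2/17) = 0.363231; -(4/17)*log2(4/17) = 0.491168; -(1/17)*log2(1/17) = 0.240439; -(5/17)*log2(5/17) = 0.519275; -(5/17)*log2(5/17) = 0.519275. H = 0.363231 + 0.491168 + 0.240439 + 0.519275 + 0.519275 = 2.1334

2.1334 bits


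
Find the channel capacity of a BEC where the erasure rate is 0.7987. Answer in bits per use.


C = 1 - epsilon = 1 - 0.7987 = 0.2013

0.2013 bits


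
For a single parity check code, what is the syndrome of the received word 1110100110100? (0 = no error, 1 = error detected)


Syndrome = XOR of all bits = 1 XOR 1 XOR 1 XOR 0 XOR 1 XOR 0 XOR 0 XOR 1 XOR 1 XOR 0 XOR 1 XOR 0 XOR 0 = 1

1


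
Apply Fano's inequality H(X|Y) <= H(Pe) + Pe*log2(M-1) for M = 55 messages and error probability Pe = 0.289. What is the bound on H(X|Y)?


H(Pe) = -Pe*log2(Pe) - (1-Pe)*log2(1-Pe) = -0.289*log2(0.289) - 0.711*log2(0.711) = 0.517558 + 0.349868 = 0.8674. Pe*log2(M-1) = 0.289*log2(54) = 1.663162. Bound = H(Pe) + Pe*log2(M-1) = 0.517558 + 0.349868 + 1.663162 = 2.5306

2.5306 bits


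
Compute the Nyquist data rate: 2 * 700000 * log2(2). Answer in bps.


Rate = 2 * B * log2(M) = 2 * 700000 * 1.0 = 1400000.0

1400000.0 bps


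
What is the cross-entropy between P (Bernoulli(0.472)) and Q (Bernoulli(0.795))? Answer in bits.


H(P,Q) = -p*log2(q) - (1-p)*log2(1-q). -0.472*log2(0.795) = 0.156219; -0.528*log2(0.205) = 1.207169. H(P,Q) = 0.156219 + 1.207169 = 1.3634

1.3634 bits


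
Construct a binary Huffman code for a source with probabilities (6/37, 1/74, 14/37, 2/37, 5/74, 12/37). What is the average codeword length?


Huffman construction (repeatedly merge the two least-probable nodes; each merge adds 1 bit to every symbol beneath it): 1/74 + 2/37 = 5/74; 5/74 + 5/74 = 5/37; 5/37 + 6/37 = 11/37; 11/37 + 12/37 = 23/37; 14/37 + 23/37 = 1. Resulting codeword lengths (in the order the probabilities were given): (3, 5, 1, 5, 4, 2). L_avg = sum(p_i * l_i) = 6/37*3 + 1/74*5 + 14/37*1 + 2/37*5 + 5/74*4 + 12/37*2 = 157/74 = 2.1216

2.1216 bits


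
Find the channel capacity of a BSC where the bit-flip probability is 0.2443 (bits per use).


H(p) = -p*log2(p) - (1-p)*log2(1-p) = -0.2443*log2(0.2443) - 0.7557*log2(0.7557) = 0.496729 + 0.305389 = 0.8021. C = 1 - H(p) = 1 - 0.8021 = 0.1979

0.1979 bits


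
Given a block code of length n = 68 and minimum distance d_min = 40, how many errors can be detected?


Detection capability = d_min - 1 = 40 - 1 = 39

39 errors


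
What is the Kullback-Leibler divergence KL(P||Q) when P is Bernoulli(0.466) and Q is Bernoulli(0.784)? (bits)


KL = p*log2(p/q) + (1-p)*log2((1-p)/(1-q)) = 0.466*log2(0.466/0.784) + 0.534*log2(0.534/0.216) = 0.3476

0.3476 bits


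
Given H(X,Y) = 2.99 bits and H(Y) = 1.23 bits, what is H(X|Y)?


H(X|Y) = H(X,Y) - H(Y) = 2.99 - 1.23 = 1.76

1.76 bits


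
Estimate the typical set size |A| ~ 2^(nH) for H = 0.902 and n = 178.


log2|A_typical| = nH = 178 * 0.902 = 160.556, so |A_typical| ~ 2^160.556 = 2.149e+48

2.149e+48


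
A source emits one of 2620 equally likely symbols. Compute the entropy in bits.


H = log2(n) = log2(2620) = 11.3554

11.3554 bits


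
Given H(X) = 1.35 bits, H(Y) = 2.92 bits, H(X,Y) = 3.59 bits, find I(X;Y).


I(X;Y) = H(X) + H(Y) - H(X,Y) = 1.35 + 2.92 - 3.59 = 0.68

0.68 bits


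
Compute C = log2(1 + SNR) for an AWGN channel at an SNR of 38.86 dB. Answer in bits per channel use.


SNR_linear = 10^(38.86/10) = 7691.3044; C = log2(1 + SNR_linear) = log2(1 + 7691.3044) = 12.9092

12.9092 bits/channel use


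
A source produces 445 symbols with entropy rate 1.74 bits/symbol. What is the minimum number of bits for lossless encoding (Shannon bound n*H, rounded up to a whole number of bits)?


Minimum bits >= n * H = 445 * 1.74 = 774.3, rounded up to a whole number of bits = 775

775 bits


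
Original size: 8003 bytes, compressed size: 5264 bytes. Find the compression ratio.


Ratio = original / compressed = 8003 / 5264 = 1.5203

1.5203


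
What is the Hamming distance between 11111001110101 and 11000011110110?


Count differing positions: . . ^ ^ ^ . ^ . . . . . ^ ^ = 6 differences

6


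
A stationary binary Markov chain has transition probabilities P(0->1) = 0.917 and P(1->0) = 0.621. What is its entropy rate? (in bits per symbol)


Stationary distribution: pi_0 = p10/(p01+p10) = 0.4038, pi_1 = 0.5962. Entropy rate H' = pi_0*H(p01) + pi_1*H(p10) = 0.4038*0.4127 + 0.5962*0.9573 = 0.7374

0.7374 bits/symbol


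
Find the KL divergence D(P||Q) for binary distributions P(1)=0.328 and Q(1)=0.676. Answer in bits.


KL = p*log2(p/q) + (1-p)*log2((1-p)/(1-q)) = 0.328*log2(0.328/0.676) + 0.672*log2(0.672/0.324) = 0.365

0.365 bits


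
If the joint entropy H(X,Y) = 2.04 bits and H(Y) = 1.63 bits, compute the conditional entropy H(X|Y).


H(X|Y) = H(X,Y) - H(Y) = 2.04 - 1.63 = 0.41

0.41 bits


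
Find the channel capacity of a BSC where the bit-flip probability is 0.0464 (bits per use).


H(p) = -p*log2(p) - (1-p)*log2(1-p) = -0.0464*log2(0.0464) - 0.9536*log2(0.9536) = 0.205540 + 0.065363 = 0.2709. C = 1 - H(p) = 1 - 0.2709 = 0.7291

0.7291 bits


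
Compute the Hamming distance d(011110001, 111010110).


Count differing positions: ^ . . ^ . . ^ ^ ^ = 5 differences

5


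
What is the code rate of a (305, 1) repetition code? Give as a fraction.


Rate = k/n = 1/305

1/305


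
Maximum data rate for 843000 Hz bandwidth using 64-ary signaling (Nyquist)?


Rate = 2 * B * log2(M) = 2 * 843000 * 6.0 = 10116000.0

10116000.0 bps


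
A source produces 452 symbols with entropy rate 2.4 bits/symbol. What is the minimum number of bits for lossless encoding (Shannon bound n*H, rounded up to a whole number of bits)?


Minimum bits >= n * H = 452 * 2.4 = 1084.8, rounded up to a whole number of bits = 1085

1085 bits


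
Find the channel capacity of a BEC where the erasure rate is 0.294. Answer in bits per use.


C = 1 - epsilon = 1 - 0.294 = 0.706

0.706 bits


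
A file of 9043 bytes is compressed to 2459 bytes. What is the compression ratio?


Ratio = original / compressed = 9043 / 2459 = 3.6775

3.6775


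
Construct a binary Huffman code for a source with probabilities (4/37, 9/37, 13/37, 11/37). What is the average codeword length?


Huffman construction (repeatedly merge the two least-probable nodes; each merge adds 1 bit to every symbol beneath it): 4/37 + 9/37 = 13/37; 11/37 + 13/37 = 24/37; 13/37 + 24/37 = 1. Resulting codeword lengths (in the order the probabilities were given): (2, 2, 2, 2). L_avg = sum(p_i * l_i) = 4/37*2 + 9/37*2 + 13/37*2 + 11/37*2 = 2

2.0 bits


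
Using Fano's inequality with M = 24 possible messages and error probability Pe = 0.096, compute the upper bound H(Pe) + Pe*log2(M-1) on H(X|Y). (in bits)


H(Pe) = -Pe*log2(Pe) - (1-Pe)*log2(1-Pe) = -0.096*log2(0.096) - 0.904*log2(0.904) = 0.324559 + 0.131627 = 0.4562. Pe*log2(M-1) = 0.096*log2(23) = 0.434262. Bound = H(Pe) + Pe*log2(M-1) = 0.324559 + 0.131627 + 0.434262 = 0.8904

0.8904 bits


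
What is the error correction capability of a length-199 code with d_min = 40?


Correction capability = floor((d-1)/2) = floor((40-1)/2) = 19

19 errors


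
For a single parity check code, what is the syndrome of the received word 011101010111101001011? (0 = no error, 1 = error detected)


Syndrome = XOR of all bits = 0 XOR 1 XOR 1 XOR 1 XOR 0 XOR 1 XOR 0 XOR 1 XOR 0 XOR 1 XOR 1 XOR 1 XOR 1 XOR 0 XOR 1 XOR 0 XOR 0 XOR 1 XOR 0 XOR 1 XOR 1 = 1

1


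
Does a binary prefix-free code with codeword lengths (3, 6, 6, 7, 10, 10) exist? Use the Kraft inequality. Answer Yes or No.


Kraft sum = sum(2^(-l_i)) = 0.166, need <= 1. Result: satisfied (a binary prefix-free code with these lengths exists)

Yes


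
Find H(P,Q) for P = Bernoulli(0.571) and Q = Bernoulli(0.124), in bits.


H(P,Q) = -p*log2(q) - (1-p)*log2(1-q). -0.571*log2(0.124) = 1.719617; -0.429*log2(0.876) = 0.081938. H(P,Q) = 1.719617 + 0.081938 = 1.8016

1.8016 bits


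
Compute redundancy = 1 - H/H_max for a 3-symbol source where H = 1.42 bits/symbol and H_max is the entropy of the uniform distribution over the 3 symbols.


H_max = log2(K) = log2(3) = 1.585 bits/symbol. Redundancy = 1 - H/H_max = 1 - 1.42/1.585 = 1 - 0.8959 = 0.1041

0.1041


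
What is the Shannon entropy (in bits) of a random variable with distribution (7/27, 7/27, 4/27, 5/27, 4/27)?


H = -sum(p_i * log2(p_i)). Terms: -(7/27)*log2(7/27) = 0.504916; -(7/27)*log2(7/27) = 0.504916; -(4/27)*log2(4/27) = 0.408131; -(5/27)*log2(5/27) = 0.450548; -(4/27)*log2(4/27) = 0.408131. H = 0.504916 + 0.504916 + 0.408131 + 0.450548 + 0.408131 = 2.2766

2.2766 bits


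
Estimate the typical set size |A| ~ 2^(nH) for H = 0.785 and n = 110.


log2|A_typical| = nH = 110 * 0.785 = 86.35, so |A_typical| ~ 2^86.35 = 9.861e+25

9.861e+25


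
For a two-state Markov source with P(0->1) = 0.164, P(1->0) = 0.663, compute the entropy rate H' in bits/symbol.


Stationary distribution: pi_0 = p10/(p01+p10) = 0.8017, pi_1 = 0.1983. Entropy rate H' = pi_0*H(p01) + pi_1*H(p10) = 0.8017*0.6438 + 0.1983*0.9219 = 0.6989

0.6989 bits/symbol


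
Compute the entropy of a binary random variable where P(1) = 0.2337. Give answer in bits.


H = -p*log2(p) - (1-p)*log2(1-p). -0.2337*log2(0.2337) = 0.490132; -0.7663*log2(0.7663) = 0.294274. H = 0.490132 + 0.294274 = 0.7844

0.7844 bits


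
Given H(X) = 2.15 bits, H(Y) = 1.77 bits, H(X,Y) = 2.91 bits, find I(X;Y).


I(X;Y) = H(X) + H(Y) - H(X,Y) = 2.15 + 1.77 - 2.91 = 1.01

1.01 bits


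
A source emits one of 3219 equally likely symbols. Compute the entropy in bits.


H = log2(n) = log2(3219) = 11.6524

11.6524 bits


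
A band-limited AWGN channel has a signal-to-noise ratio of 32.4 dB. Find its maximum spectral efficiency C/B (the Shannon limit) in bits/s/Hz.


SNR_linear = 10^(32.4/10) = 1737.8008; C/B = log2(1 + SNR_linear) = log2(1 + 1737.8008) = 10.7639

10.7639 bits/s/Hz


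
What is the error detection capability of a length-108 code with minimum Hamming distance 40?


Detection capability = d_min - 1 = 40 - 1 = 39

39 errors


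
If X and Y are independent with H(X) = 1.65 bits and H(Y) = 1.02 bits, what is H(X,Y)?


For independent variables, H(X,Y) = H(X) + H(Y) = 1.65 + 1.02 = 2.67

2.67 bits


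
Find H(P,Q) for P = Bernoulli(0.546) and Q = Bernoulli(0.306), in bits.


H(P,Q) = -p*log2(q) - (1-p)*log2(1-q). -0.546*log2(0.306) = 0.932784; -0.454*log2(0.694) = 0.239255. H(P,Q) = 0.932784 + 0.239255 = 1.172

1.172 bits


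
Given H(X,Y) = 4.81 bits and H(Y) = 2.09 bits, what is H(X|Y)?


H(X|Y) = H(X,Y) - H(Y) = 4.81 - 2.09 = 2.72

2.72 bits


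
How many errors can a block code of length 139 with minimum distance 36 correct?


Correction capability = floor((d-1)/2) = floor((36-1)/2) = 17

17 errors


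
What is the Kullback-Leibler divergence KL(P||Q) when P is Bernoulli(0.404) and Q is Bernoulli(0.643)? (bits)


KL = p*log2(p/q) + (1-p)*log2((1-p)/(1-q)) = 0.404*log2(0.404/0.643) + 0.596*log2(0.596/0.357) = 0.1698

0.1698 bits


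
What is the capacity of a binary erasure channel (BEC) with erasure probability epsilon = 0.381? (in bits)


C = 1 - epsilon = 1 - 0.381 = 0.619

0.619 bits


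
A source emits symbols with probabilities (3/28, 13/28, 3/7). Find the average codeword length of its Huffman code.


Huffman construction (repeatedly merge the two least-probable nodes; each merge adds 1 bit to every symbol beneath it): 3/28 + 3/7 = 15/28; 13/28 + 15/28 = 1. Resulting codeword lengths (in the order the probabilities were given): (2, 1, 2). L_avg = sum(p_i * l_i) = 3/28*2 + 13/28*1 + 3/7*2 = 43/28 = 1.5357

1.5357 bits


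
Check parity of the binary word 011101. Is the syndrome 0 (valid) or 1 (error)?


Syndrome = XOR of all bits = 0 XOR 1 XOR 1 XOR 1 XOR 0 XOR 1 = 0

0


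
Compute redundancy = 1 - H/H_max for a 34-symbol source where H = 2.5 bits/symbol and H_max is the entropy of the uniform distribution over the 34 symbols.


H_max = log2(K) = log2(34) = 5.0875 bits/symbol. Redundancy = 1 - H/H_max = 1 - 2.5/5.0875 = 1 - 0.4914 = 0.5086

0.5086


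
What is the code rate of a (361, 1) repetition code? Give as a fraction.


Rate = k/n = 1/361

1/361


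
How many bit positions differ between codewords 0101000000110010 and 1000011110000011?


Count differing positions: ^ ^ . ^ . ^ ^ ^ ^ . ^ ^ . . . ^ = 10 differences

10


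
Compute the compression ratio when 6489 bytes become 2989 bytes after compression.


Ratio = original / compressed = 6489 / 2989 = 2.171

2.171


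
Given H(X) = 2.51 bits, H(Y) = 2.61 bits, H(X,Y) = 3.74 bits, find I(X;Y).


I(X;Y) = H(X) + H(Y) - H(X,Y) = 2.51 + 2.61 - 3.74 = 1.38

1.38 bits


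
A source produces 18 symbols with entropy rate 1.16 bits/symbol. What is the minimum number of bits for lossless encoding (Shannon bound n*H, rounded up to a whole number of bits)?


Minimum bits >= n * H = 18 * 1.16 = 20.88, rounded up to a whole number of bits = 21

21 bits


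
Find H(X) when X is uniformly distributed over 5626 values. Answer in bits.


H = log2(n) = log2(5626) = 12.4579

12.4579 bits


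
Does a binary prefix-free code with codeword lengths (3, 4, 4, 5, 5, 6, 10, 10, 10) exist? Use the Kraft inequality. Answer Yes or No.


Kraft sum = sum(2^(-l_i)) = 0.3311, need <= 1. Result: satisfied (a binary prefix-free code with these lengths exists)

Yes


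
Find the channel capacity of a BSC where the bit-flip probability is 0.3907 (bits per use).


H(p) = -p*log2(p) - (1-p)*log2(1-p) = -0.3907*log2(0.3907) - 0.6093*log2(0.6093) = 0.529737 + 0.435513 = 0.9652. C = 1 - H(p) = 1 - 0.9652 = 0.0348

0.0348 bits


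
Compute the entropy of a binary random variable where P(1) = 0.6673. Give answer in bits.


H = -p*log2(p) - (1-p)*log2(1-p). -0.6673*log2(0.6673) = 0.389431; -0.3327*log2(0.3327) = 0.528230. H = 0.389431 + 0.528230 = 0.9177

0.9177 bits


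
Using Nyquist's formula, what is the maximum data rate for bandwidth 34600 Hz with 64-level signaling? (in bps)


Rate = 2 * B * log2(M) = 2 * 34600 * 6.0 = 415200.0

415200.0 bps


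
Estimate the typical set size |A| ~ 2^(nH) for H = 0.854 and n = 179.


log2|A_typical| = nH = 179 * 0.854 = 152.866, so |A_typical| ~ 2^152.866 = 1.041e+46

1.041e+46


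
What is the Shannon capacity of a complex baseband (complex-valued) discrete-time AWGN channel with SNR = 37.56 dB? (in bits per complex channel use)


SNR_linear = 10^(37.56/10) = 5701.6427; C = log2(1 + SNR_linear) = log2(1 + 5701.6427) = 12.4774

12.4774 bits/channel use


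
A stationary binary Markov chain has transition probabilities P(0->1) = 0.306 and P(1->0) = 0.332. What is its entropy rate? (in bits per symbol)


Stationary distribution: pi_0 = p10/(p01+p10) = 0.5204, pi_1 = 0.4796. Entropy rate H' = pi_0*H(p01) + pi_1*H(p10) = 0.5204*0.8885 + 0.4796*0.917 = 0.9021

0.9021 bits/symbol


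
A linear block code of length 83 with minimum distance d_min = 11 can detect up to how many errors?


Detection capability = d_min - 1 = 11 - 1 = 10

10 errors


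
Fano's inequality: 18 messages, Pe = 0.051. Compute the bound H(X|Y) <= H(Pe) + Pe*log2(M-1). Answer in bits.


H(Pe) = -Pe*log2(Pe) - (1-Pe)*log2(1-Pe) = -0.051*log2(0.051) - 0.949*log2(0.949) = 0.218961 + 0.071668 = 0.2906. Pe*log2(M-1) = 0.051*log2(17) = 0.208461. Bound = H(Pe) + Pe*log2(M-1) = 0.218961 + 0.071668 + 0.208461 = 0.4991

0.4991 bits


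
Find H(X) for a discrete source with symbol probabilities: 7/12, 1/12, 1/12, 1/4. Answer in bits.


H = -sum(p_i * log2(p_i)). Terms: -(7/12)*log2(7/12) = 0.453604; -(1/12)*log2(1/12) = 0.298747; -(1/12)*log2(1/12) = 0.298747; -(1/4)*log2(1/4) = 0.500000. H = 0.453604 + 0.298747 + 0.298747 + 0.500000 = 1.5511

1.5511 bits


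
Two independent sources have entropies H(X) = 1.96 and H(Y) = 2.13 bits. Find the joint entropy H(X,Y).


For independent variables, H(X,Y) = H(X) + H(Y) = 1.96 + 2.13 = 4.09

4.09 bits


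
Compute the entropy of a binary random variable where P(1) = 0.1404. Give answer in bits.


H = -p*log2(p) - (1-p)*log2(1-p). -0.1404*log2(0.1404) = 0.397667; -0.8596*log2(0.8596) = 0.187619. H = 0.397667 + 0.187619 = 0.5853

0.5853 bits


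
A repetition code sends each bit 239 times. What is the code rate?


Rate = k/n = 1/239

1/239


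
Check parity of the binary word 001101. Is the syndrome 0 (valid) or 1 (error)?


Syndrome = XOR of all bits = 0 XOR 0 XOR 1 XOR 1 XOR 0 XOR 1 = 1

1


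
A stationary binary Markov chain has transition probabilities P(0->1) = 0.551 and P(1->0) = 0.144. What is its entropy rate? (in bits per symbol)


Stationary distribution: pi_0 = p10/(p01+p10) = 0.2072, pi_1 = 0.7928. Entropy rate H' = pi_0*H(p01) + pi_1*H(p10) = 0.2072*0.9925 + 0.7928*0.5946 = 0.6771

0.6771 bits/symbol


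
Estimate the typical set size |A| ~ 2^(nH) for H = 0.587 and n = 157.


log2|A_typical| = nH = 157 * 0.587 = 92.159, so |A_typical| ~ 2^92.159 = 5.529e+27

5.529e+27


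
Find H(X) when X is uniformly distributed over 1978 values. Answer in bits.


H = log2(n) = log2(1978) = 10.9498

10.9498 bits


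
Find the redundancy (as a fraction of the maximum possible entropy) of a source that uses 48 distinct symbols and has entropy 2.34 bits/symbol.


H_max = log2(K) = log2(48) = 5.585 bits/symbol. Redundancy = 1 - H/H_max = 1 - 2.34/5.585 = 1 - 0.419 = 0.581

0.581
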